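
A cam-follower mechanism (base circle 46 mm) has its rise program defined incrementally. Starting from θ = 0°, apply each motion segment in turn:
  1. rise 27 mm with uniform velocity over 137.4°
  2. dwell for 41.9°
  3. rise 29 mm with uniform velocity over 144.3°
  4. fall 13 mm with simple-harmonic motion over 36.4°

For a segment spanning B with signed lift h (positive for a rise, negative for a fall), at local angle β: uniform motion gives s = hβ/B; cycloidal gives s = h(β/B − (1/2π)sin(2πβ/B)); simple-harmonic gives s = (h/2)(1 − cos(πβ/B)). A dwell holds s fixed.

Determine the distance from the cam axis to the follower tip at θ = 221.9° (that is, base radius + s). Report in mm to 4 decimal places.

seg 1 [0°–137.4°] uniform, h=27: full span → s += 27 → s = 27.0000
seg 2 [137.4°–179.3°] dwell: s stays 27.0000
seg 3 [179.3°–323.6°] uniform, h=29: θ=221.9° here. β=42.6, B=144.3. 29·42.6/144.3 = 8.5613 → s = 35.5613
radial distance = base radius + s = 46 + 35.5613 = 81.5613

81.5613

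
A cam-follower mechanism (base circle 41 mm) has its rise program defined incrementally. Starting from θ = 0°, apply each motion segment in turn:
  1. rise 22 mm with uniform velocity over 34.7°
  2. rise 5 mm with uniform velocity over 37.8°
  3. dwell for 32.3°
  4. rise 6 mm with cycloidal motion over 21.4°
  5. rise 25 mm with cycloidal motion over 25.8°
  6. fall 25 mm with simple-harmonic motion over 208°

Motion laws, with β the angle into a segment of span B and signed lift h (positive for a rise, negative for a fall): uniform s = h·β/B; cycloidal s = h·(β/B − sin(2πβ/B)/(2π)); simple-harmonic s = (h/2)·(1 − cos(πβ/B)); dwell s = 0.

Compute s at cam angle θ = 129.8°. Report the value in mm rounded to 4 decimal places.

seg 1 [0°–34.7°] uniform, h=22: full span → s += 22 → s = 22.0000
seg 2 [34.7°–72.5°] uniform, h=5: full span → s += 5 → s = 27.0000
seg 3 [72.5°–104.8°] dwell: s stays 27.0000
seg 4 [104.8°–126.2°] cycloidal, h=6: full span → s += 6 → s = 33.0000
seg 5 [126.2°–152°] cycloidal, h=25: θ=129.8° here. β=3.6, B=25.8. 25·(0.1395 − sin(2π·0.1395)/(2π)) = 0.4300 → s = 33.4300

33.4300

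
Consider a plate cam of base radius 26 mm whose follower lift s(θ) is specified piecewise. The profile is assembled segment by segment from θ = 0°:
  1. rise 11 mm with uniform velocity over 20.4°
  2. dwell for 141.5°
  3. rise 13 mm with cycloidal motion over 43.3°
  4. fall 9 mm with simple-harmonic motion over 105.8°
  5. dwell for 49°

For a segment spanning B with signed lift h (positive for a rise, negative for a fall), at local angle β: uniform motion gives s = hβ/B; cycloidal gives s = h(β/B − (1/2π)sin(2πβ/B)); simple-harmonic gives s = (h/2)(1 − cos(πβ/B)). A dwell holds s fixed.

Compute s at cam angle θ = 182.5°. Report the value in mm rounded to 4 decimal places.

seg 1 [0°–20.4°] uniform, h=11: full span → s += 11 → s = 11.0000
seg 2 [20.4°–161.9°] dwell: s stays 11.0000
seg 3 [161.9°–205.2°] cycloidal, h=13: θ=182.5° here. β=20.6, B=43.3. 13·(0.4758 − sin(2π·0.4758)/(2π)) = 5.8707 → s = 16.8707

16.8707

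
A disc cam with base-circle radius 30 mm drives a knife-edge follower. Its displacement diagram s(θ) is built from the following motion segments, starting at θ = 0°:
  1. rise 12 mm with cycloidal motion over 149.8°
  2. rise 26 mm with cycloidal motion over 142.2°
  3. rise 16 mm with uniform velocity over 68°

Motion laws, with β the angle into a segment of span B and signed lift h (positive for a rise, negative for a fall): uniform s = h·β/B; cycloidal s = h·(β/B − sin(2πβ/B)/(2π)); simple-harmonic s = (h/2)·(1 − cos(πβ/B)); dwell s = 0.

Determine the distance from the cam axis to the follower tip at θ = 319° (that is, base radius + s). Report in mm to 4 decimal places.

seg 1 [0°–149.8°] cycloidal, h=12: full span → s += 12 → s = 12.0000
seg 2 [149.8°–292°] cycloidal, h=26: full span → s += 26 → s = 38.0000
seg 3 [292°–360°] uniform, h=16: θ=319° here. β=27, B=68. 16·27/68 = 6.3529 → s = 44.3529
radial distance = base radius + s = 30 + 44.3529 = 74.3529

74.3529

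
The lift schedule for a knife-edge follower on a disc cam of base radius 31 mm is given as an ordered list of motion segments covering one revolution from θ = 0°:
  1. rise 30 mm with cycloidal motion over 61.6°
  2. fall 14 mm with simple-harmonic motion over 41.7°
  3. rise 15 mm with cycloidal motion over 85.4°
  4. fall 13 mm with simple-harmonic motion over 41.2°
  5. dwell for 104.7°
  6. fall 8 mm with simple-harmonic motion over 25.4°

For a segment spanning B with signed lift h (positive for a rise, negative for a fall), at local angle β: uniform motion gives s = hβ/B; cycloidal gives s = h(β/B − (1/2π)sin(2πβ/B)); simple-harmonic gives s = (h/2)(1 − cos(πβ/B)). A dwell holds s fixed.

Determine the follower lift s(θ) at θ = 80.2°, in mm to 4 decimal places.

seg 1 [0°–61.6°] cycloidal, h=30: full span → s += 30 → s = 30.0000
seg 2 [61.6°–103.3°] simple-harmonic, h=-14: θ=80.2° here. β=18.6, B=41.7. -14/2·(1 − cos(π·0.4460)) = -5.8191 → s = 24.1809

24.1809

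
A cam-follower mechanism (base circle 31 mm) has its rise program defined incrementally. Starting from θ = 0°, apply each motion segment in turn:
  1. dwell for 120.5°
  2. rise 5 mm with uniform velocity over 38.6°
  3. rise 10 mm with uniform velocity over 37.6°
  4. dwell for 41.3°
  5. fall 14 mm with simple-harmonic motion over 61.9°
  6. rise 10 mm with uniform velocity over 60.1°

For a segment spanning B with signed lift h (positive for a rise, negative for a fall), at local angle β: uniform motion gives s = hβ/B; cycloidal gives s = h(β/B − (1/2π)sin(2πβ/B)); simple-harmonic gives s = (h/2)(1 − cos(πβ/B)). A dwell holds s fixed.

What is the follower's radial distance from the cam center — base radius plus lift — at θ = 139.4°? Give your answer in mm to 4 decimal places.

seg 1 [0°–120.5°] dwell: s stays 0.0000
seg 2 [120.5°–159.1°] uniform, h=5: θ=139.4° here. β=18.9, B=38.6. 5·18.9/38.6 = 2.4482 → s = 2.4482
radial distance = base radius + s = 31 + 2.4482 = 33.4482

33.4482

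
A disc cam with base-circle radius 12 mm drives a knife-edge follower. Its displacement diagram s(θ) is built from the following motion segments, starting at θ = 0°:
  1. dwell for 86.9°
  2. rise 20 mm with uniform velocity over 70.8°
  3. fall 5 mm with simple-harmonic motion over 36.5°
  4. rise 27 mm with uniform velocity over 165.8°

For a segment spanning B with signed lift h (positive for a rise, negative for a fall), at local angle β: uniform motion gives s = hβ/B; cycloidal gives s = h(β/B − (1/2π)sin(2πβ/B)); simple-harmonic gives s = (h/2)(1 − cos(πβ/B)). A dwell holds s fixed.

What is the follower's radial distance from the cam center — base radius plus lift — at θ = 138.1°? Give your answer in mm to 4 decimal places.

seg 1 [0°–86.9°] dwell: s stays 0.0000
seg 2 [86.9°–157.7°] uniform, h=20: θ=138.1° here. β=51.2, B=70.8. 20·51.2/70.8 = 14.4633 → s = 14.4633
radial distance = base radius + s = 12 + 14.4633 = 26.4633

26.4633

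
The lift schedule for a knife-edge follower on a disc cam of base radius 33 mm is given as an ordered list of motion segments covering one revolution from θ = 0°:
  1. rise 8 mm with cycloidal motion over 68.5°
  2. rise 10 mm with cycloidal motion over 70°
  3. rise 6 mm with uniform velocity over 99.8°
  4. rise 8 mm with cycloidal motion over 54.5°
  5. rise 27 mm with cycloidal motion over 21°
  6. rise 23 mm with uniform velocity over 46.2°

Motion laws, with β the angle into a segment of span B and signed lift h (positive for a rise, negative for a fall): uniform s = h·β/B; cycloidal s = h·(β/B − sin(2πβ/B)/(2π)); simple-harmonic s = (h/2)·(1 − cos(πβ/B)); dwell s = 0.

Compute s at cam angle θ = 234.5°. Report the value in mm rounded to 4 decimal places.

seg 1 [0°–68.5°] cycloidal, h=8: full span → s += 8 → s = 8.0000
seg 2 [68.5°–138.5°] cycloidal, h=10: full span → s += 10 → s = 18.0000
seg 3 [138.5°–238.3°] uniform, h=6: θ=234.5° here. β=96, B=99.8. 6·96/99.8 = 5.7715 → s = 23.7715

23.7715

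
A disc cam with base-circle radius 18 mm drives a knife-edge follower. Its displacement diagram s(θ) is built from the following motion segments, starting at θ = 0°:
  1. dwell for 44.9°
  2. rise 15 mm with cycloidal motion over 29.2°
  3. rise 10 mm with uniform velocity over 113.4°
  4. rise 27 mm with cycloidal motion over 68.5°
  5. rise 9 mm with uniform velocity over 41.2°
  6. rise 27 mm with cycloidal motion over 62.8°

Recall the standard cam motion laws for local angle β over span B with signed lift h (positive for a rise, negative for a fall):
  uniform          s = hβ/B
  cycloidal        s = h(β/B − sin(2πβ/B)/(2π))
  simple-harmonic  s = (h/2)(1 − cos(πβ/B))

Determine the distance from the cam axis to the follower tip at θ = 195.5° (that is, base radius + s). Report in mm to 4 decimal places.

seg 1 [0°–44.9°] dwell: s stays 0.0000
seg 2 [44.9°–74.1°] cycloidal, h=15: full span → s += 15 → s = 15.0000
seg 3 [74.1°–187.5°] uniform, h=10: full span → s += 10 → s = 25.0000
seg 4 [187.5°–256°] cycloidal, h=27: θ=195.5° here. β=8, B=68.5. 27·(0.1168 − sin(2π·0.1168)/(2π)) = 0.2755 → s = 25.2755
radial distance = base radius + s = 18 + 25.2755 = 43.2755

43.2755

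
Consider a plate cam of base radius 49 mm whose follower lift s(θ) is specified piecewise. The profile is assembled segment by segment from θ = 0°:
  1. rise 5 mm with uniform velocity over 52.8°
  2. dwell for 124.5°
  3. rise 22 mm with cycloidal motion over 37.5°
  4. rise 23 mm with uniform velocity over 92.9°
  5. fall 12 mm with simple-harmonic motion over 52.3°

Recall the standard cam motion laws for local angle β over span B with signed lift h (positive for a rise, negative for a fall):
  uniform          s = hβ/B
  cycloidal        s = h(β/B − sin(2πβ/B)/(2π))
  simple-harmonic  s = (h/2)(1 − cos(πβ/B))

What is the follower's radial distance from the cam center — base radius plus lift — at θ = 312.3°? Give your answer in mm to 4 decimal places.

seg 1 [0°–52.8°] uniform, h=5: full span → s += 5 → s = 5.0000
seg 2 [52.8°–177.3°] dwell: s stays 5.0000
seg 3 [177.3°–214.8°] cycloidal, h=22: full span → s += 22 → s = 27.0000
seg 4 [214.8°–307.7°] uniform, h=23: full span → s += 23 → s = 50.0000
seg 5 [307.7°–360°] simple-harmonic, h=-12: θ=312.3° here. β=4.6, B=52.3. -12/2·(1 − cos(π·0.0880)) = -0.2276 → s = 49.7724
radial distance = base radius + s = 49 + 49.7724 = 98.7724

98.7724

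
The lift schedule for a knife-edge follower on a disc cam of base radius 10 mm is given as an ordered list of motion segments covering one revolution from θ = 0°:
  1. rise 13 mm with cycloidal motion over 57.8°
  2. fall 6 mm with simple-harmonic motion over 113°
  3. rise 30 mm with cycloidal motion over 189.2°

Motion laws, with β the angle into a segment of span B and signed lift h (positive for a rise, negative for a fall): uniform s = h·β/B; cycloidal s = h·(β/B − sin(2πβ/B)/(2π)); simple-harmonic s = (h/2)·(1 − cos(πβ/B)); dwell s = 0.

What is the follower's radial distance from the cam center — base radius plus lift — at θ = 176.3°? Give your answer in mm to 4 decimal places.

seg 1 [0°–57.8°] cycloidal, h=13: full span → s += 13 → s = 13.0000
seg 2 [57.8°–170.8°] simple-harmonic, h=-6: full span → s += -6 → s = 7.0000
seg 3 [170.8°–360°] cycloidal, h=30: θ=176.3° here. β=5.5, B=189.2. 30·(0.0291 − sin(2π·0.0291)/(2π)) = 0.0048 → s = 7.0048
radial distance = base radius + s = 10 + 7.0048 = 17.0048

17.0048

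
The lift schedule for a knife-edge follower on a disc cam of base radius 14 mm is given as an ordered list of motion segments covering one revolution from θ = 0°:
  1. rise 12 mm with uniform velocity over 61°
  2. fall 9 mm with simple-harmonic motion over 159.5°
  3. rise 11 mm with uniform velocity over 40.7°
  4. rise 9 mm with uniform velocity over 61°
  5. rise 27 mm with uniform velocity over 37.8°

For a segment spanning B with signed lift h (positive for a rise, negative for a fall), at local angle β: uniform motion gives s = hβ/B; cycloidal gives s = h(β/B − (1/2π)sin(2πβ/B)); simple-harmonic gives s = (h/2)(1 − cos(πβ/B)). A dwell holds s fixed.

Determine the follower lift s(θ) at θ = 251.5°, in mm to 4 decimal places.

seg 1 [0°–61°] uniform, h=12: full span → s += 12 → s = 12.0000
seg 2 [61°–220.5°] simple-harmonic, h=-9: full span → s += -9 → s = 3.0000
seg 3 [220.5°–261.2°] uniform, h=11: θ=251.5° here. β=31, B=40.7. 11·31/40.7 = 8.3784 → s = 11.3784

11.3784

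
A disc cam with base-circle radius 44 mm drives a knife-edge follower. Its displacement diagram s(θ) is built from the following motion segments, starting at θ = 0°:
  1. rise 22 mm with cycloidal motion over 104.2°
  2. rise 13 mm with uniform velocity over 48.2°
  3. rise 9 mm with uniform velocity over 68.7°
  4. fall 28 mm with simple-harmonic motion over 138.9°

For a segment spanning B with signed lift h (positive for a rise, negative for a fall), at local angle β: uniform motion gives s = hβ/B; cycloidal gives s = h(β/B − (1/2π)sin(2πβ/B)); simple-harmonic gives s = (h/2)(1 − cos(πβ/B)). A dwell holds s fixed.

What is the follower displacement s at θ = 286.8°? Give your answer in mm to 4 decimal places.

seg 1 [0°–104.2°] cycloidal, h=22: full span → s += 22 → s = 22.0000
seg 2 [104.2°–152.4°] uniform, h=13: full span → s += 13 → s = 35.0000
seg 3 [152.4°–221.1°] uniform, h=9: full span → s += 9 → s = 44.0000
seg 4 [221.1°–360°] simple-harmonic, h=-28: θ=286.8° here. β=65.7, B=138.9. -28/2·(1 − cos(π·0.4730)) = -12.8140 → s = 31.1860

31.1860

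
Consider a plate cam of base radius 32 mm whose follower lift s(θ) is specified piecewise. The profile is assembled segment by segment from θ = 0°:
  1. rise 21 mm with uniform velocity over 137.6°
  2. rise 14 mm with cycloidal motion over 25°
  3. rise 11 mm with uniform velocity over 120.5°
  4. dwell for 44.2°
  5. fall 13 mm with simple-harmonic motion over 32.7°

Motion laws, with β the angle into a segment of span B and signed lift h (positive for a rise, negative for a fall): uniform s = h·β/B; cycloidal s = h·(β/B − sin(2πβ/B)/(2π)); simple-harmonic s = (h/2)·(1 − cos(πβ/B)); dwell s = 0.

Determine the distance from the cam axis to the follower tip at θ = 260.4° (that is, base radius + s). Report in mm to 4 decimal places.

seg 1 [0°–137.6°] uniform, h=21: full span → s += 21 → s = 21.0000
seg 2 [137.6°–162.6°] cycloidal, h=14: full span → s += 14 → s = 35.0000
seg 3 [162.6°–283.1°] uniform, h=11: θ=260.4° here. β=97.8, B=120.5. 11·97.8/120.5 = 8.9278 → s = 43.9278
radial distance = base radius + s = 32 + 43.9278 = 75.9278

75.9278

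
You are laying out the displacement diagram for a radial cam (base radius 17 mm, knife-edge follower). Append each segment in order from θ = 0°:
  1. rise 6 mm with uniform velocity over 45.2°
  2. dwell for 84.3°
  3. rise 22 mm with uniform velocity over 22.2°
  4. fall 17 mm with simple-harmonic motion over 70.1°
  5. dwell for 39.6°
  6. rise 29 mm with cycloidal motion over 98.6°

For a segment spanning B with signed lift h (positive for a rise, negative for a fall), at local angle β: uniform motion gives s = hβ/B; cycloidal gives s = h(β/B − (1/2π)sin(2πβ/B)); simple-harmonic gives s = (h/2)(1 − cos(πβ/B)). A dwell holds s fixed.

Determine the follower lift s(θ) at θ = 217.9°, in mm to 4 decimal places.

seg 1 [0°–45.2°] uniform, h=6: full span → s += 6 → s = 6.0000
seg 2 [45.2°–129.5°] dwell: s stays 6.0000
seg 3 [129.5°–151.7°] uniform, h=22: full span → s += 22 → s = 28.0000
seg 4 [151.7°–221.8°] simple-harmonic, h=-17: θ=217.9° here. β=66.2, B=70.1. -17/2·(1 − cos(π·0.9444)) = -16.8705 → s = 11.1295

11.1295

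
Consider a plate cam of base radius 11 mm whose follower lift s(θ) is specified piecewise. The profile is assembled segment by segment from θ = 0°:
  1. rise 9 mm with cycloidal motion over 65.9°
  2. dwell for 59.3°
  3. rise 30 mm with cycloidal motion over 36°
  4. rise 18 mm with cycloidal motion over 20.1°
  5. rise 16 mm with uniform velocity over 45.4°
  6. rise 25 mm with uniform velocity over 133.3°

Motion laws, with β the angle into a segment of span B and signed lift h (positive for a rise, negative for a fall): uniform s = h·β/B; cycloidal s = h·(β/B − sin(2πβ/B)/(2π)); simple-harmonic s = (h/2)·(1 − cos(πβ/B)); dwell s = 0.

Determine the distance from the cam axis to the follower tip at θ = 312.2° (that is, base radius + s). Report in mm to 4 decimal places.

seg 1 [0°–65.9°] cycloidal, h=9: full span → s += 9 → s = 9.0000
seg 2 [65.9°–125.2°] dwell: s stays 9.0000
seg 3 [125.2°–161.2°] cycloidal, h=30: full span → s += 30 → s = 39.0000
seg 4 [161.2°–181.3°] cycloidal, h=18: full span → s += 18 → s = 57.0000
seg 5 [181.3°–226.7°] uniform, h=16: full span → s += 16 → s = 73.0000
seg 6 [226.7°–360°] uniform, h=25: θ=312.2° here. β=85.5, B=133.3. 25·85.5/133.3 = 16.0353 → s = 89.0353
radial distance = base radius + s = 11 + 89.0353 = 100.0353

100.0353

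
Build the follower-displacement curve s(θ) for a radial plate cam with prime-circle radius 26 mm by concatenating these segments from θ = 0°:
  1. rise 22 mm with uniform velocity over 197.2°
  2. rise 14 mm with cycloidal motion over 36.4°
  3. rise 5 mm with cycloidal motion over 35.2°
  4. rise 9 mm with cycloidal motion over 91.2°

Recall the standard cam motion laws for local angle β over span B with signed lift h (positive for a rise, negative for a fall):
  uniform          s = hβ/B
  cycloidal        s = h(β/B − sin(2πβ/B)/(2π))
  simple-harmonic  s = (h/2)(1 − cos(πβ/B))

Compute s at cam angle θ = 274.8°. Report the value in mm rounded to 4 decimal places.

seg 1 [0°–197.2°] uniform, h=22: full span → s += 22 → s = 22.0000
seg 2 [197.2°–233.6°] cycloidal, h=14: full span → s += 14 → s = 36.0000
seg 3 [233.6°–268.8°] cycloidal, h=5: full span → s += 5 → s = 41.0000
seg 4 [268.8°–360°] cycloidal, h=9: θ=274.8° here. β=6, B=91.2. 9·(0.0658 − sin(2π·0.0658)/(2π)) = 0.0167 → s = 41.0167

41.0167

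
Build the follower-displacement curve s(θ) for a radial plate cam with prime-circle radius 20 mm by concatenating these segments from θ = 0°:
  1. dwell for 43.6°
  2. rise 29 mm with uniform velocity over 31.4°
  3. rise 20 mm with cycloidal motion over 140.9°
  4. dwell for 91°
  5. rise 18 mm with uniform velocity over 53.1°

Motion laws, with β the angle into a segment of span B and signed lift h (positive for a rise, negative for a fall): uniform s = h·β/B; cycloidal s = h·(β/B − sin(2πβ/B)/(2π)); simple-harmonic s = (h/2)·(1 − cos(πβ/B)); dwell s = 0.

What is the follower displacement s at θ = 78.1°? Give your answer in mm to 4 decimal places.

seg 1 [0°–43.6°] dwell: s stays 0.0000
seg 2 [43.6°–75°] uniform, h=29: full span → s += 29 → s = 29.0000
seg 3 [75°–215.9°] cycloidal, h=20: θ=78.1° here. β=3.1, B=140.9. 20·(0.0220 − sin(2π·0.0220)/(2π)) = 0.0014 → s = 29.0014

29.0014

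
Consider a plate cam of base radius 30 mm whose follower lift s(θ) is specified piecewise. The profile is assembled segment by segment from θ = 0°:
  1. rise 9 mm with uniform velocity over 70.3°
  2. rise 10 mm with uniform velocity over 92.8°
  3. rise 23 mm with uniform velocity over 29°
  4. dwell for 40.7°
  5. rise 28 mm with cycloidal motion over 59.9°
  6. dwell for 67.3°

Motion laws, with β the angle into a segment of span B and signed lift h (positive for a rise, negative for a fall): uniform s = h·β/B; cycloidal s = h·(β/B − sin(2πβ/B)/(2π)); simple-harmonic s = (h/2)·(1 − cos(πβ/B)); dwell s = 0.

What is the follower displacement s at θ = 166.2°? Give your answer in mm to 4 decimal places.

seg 1 [0°–70.3°] uniform, h=9: full span → s += 9 → s = 9.0000
seg 2 [70.3°–163.1°] uniform, h=10: full span → s += 10 → s = 19.0000
seg 3 [163.1°–192.1°] uniform, h=23: θ=166.2° here. β=3.1, B=29. 23·3.1/29 = 2.4586 → s = 21.4586

21.4586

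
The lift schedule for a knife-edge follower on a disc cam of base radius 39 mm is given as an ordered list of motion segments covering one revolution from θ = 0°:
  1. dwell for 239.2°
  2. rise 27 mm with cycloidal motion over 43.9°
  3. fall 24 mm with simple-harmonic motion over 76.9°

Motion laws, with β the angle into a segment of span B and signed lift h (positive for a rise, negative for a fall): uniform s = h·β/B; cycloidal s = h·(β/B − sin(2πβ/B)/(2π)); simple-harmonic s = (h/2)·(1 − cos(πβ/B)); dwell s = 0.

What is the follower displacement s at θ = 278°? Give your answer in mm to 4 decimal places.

seg 1 [0°–239.2°] dwell: s stays 0.0000
seg 2 [239.2°–283.1°] cycloidal, h=27: θ=278° here. β=38.8, B=43.9. 27·(0.8838 − sin(2π·0.8838)/(2π)) = 26.7288 → s = 26.7288

26.7288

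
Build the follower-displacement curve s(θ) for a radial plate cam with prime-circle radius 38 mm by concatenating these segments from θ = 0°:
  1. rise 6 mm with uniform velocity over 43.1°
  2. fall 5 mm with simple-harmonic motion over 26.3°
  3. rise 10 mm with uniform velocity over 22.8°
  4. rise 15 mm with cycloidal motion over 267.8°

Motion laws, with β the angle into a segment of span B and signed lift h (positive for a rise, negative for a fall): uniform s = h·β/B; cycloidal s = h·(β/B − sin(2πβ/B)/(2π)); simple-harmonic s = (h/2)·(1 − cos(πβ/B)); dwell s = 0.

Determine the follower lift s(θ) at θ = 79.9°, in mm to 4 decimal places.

seg 1 [0°–43.1°] uniform, h=6: full span → s += 6 → s = 6.0000
seg 2 [43.1°–69.4°] simple-harmonic, h=-5: full span → s += -5 → s = 1.0000
seg 3 [69.4°–92.2°] uniform, h=10: θ=79.9° here. β=10.5, B=22.8. 10·10.5/22.8 = 4.6053 → s = 5.6053

5.6053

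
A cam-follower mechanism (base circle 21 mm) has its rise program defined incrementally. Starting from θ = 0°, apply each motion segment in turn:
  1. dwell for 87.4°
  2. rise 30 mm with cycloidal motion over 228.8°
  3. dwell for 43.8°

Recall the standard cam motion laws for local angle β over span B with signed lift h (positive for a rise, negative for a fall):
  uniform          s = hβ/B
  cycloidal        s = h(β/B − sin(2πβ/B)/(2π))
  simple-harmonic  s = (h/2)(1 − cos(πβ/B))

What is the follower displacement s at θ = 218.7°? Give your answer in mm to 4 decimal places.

seg 1 [0°–87.4°] dwell: s stays 0.0000
seg 2 [87.4°–316.2°] cycloidal, h=30: θ=218.7° here. β=131.3, B=228.8. 30·(0.5739 − sin(2π·0.5739)/(2π)) = 19.3531 → s = 19.3531

19.3531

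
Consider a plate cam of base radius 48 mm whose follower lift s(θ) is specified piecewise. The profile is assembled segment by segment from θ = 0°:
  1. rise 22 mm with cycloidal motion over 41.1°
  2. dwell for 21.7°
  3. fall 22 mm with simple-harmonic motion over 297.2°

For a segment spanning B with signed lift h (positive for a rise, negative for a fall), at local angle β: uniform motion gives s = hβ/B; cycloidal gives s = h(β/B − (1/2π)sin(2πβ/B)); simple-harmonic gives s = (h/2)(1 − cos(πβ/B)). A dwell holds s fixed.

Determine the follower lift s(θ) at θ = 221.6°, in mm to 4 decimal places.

seg 1 [0°–41.1°] cycloidal, h=22: full span → s += 22 → s = 22.0000
seg 2 [41.1°–62.8°] dwell: s stays 22.0000
seg 3 [62.8°–360°] simple-harmonic, h=-22: θ=221.6° here. β=158.8, B=297.2. -22/2·(1 − cos(π·0.5343)) = -12.1837 → s = 9.8163

9.8163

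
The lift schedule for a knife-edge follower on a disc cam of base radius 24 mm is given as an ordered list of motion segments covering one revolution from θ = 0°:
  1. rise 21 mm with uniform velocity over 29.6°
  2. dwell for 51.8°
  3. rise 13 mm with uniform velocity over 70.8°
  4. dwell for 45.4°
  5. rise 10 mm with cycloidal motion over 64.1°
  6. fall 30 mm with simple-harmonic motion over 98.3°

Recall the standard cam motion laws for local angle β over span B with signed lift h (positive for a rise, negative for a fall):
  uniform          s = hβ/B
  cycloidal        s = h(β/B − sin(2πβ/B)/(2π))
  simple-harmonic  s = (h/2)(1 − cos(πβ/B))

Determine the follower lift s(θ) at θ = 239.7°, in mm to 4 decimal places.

seg 1 [0°–29.6°] uniform, h=21: full span → s += 21 → s = 21.0000
seg 2 [29.6°–81.4°] dwell: s stays 21.0000
seg 3 [81.4°–152.2°] uniform, h=13: full span → s += 13 → s = 34.0000
seg 4 [152.2°–197.6°] dwell: s stays 34.0000
seg 5 [197.6°–261.7°] cycloidal, h=10: θ=239.7° here. β=42.1, B=64.1. 10·(0.6568 − sin(2π·0.6568)/(2π)) = 7.8942 → s = 41.8942

41.8942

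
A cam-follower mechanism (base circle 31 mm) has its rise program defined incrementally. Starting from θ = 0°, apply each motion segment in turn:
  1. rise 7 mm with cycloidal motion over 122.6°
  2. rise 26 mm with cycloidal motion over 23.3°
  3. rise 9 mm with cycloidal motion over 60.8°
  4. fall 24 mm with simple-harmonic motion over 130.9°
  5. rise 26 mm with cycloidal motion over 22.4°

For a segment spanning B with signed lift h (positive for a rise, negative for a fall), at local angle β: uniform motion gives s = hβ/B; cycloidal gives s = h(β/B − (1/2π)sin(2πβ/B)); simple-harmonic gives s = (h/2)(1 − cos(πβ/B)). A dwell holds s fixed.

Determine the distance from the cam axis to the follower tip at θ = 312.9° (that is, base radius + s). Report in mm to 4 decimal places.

seg 1 [0°–122.6°] cycloidal, h=7: full span → s += 7 → s = 7.0000
seg 2 [122.6°–145.9°] cycloidal, h=26: full span → s += 26 → s = 33.0000
seg 3 [145.9°–206.7°] cycloidal, h=9: full span → s += 9 → s = 42.0000
seg 4 [206.7°–337.6°] simple-harmonic, h=-24: θ=312.9° here. β=106.2, B=130.9. -24/2·(1 − cos(π·0.8113)) = -21.9526 → s = 20.0474
radial distance = base radius + s = 31 + 20.0474 = 51.0474

51.0474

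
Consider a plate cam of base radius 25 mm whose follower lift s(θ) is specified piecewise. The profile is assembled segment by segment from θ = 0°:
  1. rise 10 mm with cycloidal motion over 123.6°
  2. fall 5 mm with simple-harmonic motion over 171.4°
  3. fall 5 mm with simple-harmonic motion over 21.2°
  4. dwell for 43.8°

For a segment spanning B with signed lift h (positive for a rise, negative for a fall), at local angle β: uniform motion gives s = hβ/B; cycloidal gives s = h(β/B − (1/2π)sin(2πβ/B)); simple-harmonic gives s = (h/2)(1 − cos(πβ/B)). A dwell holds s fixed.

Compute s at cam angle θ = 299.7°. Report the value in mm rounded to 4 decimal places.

seg 1 [0°–123.6°] cycloidal, h=10: full span → s += 10 → s = 10.0000
seg 2 [123.6°–295°] simple-harmonic, h=-5: full span → s += -5 → s = 5.0000
seg 3 [295°–316.2°] simple-harmonic, h=-5: θ=299.7° here. β=4.7, B=21.2. -5/2·(1 − cos(π·0.2217)) = -0.5822 → s = 4.4178

4.4178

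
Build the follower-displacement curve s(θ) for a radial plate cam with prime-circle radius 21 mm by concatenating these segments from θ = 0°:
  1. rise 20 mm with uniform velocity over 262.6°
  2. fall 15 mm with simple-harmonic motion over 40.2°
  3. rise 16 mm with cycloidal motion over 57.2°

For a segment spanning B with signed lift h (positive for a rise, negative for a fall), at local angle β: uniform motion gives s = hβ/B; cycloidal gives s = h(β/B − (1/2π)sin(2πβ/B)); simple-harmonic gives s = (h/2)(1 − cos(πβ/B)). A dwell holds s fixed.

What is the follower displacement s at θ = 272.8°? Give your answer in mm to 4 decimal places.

seg 1 [0°–262.6°] uniform, h=20: full span → s += 20 → s = 20.0000
seg 2 [262.6°–302.8°] simple-harmonic, h=-15: θ=272.8° here. β=10.2, B=40.2. -15/2·(1 − cos(π·0.2537)) = -2.2592 → s = 17.7408

17.7408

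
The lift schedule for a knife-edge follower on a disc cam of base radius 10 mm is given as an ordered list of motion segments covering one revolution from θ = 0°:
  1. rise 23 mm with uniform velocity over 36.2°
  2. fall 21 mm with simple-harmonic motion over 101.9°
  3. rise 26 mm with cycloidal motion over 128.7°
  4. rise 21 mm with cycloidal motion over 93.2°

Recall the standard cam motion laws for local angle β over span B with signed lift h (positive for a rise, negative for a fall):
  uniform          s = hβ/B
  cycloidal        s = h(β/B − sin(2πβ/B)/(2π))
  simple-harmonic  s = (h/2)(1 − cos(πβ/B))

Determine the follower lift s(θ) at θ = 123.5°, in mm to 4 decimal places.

seg 1 [0°–36.2°] uniform, h=23: full span → s += 23 → s = 23.0000
seg 2 [36.2°–138.1°] simple-harmonic, h=-21: θ=123.5° here. β=87.3, B=101.9. -21/2·(1 − cos(π·0.8567)) = -19.9541 → s = 3.0459

3.0459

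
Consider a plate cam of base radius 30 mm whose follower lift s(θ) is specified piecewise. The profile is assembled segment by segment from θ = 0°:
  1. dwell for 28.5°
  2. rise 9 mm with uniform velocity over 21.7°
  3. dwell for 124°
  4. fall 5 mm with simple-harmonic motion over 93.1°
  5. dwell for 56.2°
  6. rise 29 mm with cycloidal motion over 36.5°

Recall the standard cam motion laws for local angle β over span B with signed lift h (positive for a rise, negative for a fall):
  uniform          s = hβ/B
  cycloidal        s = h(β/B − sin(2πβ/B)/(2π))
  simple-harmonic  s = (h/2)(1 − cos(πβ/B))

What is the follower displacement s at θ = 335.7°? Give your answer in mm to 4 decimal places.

seg 1 [0°–28.5°] dwell: s stays 0.0000
seg 2 [28.5°–50.2°] uniform, h=9: full span → s += 9 → s = 9.0000
seg 3 [50.2°–174.2°] dwell: s stays 9.0000
seg 4 [174.2°–267.3°] simple-harmonic, h=-5: full span → s += -5 → s = 4.0000
seg 5 [267.3°–323.5°] dwell: s stays 4.0000
seg 6 [323.5°–360°] cycloidal, h=29: θ=335.7° here. β=12.2, B=36.5. 29·(0.3342 − sin(2π·0.3342)/(2π)) = 5.7093 → s = 9.7093

9.7093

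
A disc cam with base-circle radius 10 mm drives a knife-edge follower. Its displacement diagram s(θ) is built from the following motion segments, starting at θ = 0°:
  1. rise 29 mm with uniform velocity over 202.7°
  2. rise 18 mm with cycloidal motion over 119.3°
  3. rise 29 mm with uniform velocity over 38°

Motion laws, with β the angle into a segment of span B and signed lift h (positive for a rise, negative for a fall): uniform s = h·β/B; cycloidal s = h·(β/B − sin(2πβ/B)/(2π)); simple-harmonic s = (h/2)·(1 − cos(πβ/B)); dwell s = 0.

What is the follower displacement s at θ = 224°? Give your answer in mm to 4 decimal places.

seg 1 [0°–202.7°] uniform, h=29: full span → s += 29 → s = 29.0000
seg 2 [202.7°–322°] cycloidal, h=18: θ=224° here. β=21.3, B=119.3. 18·(0.1785 − sin(2π·0.1785)/(2π)) = 0.6329 → s = 29.6329

29.6329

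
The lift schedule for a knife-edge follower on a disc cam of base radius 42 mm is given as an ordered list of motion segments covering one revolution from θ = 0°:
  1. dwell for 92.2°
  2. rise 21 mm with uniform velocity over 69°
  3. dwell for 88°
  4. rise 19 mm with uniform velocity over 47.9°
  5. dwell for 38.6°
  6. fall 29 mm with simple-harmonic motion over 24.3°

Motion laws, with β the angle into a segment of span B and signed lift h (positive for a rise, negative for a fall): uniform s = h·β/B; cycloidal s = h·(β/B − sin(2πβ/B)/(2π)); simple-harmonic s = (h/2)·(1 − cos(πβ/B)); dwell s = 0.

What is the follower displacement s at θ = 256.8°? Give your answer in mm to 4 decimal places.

seg 1 [0°–92.2°] dwell: s stays 0.0000
seg 2 [92.2°–161.2°] uniform, h=21: full span → s += 21 → s = 21.0000
seg 3 [161.2°–249.2°] dwell: s stays 21.0000
seg 4 [249.2°–297.1°] uniform, h=19: θ=256.8° here. β=7.6, B=47.9. 19·7.6/47.9 = 3.0146 → s = 24.0146

24.0146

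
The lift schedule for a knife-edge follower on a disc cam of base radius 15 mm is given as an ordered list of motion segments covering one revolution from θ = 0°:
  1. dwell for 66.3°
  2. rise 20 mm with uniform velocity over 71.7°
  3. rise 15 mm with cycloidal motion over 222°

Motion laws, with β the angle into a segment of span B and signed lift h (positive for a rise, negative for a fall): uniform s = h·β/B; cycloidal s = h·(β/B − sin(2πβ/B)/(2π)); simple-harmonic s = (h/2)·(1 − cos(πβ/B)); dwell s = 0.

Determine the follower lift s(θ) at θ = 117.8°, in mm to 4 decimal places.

seg 1 [0°–66.3°] dwell: s stays 0.0000
seg 2 [66.3°–138°] uniform, h=20: θ=117.8° here. β=51.5, B=71.7. 20·51.5/71.7 = 14.3654 → s = 14.3654

14.3654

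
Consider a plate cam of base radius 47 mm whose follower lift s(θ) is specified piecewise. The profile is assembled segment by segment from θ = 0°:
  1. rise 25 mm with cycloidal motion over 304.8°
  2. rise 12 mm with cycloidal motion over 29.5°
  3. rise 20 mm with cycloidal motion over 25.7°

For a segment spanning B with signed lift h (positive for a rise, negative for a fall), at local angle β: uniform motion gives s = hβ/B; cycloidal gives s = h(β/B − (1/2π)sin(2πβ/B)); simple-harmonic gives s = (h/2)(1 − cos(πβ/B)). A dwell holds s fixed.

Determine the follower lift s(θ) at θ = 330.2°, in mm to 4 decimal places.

seg 1 [0°–304.8°] cycloidal, h=25: full span → s += 25 → s = 25.0000
seg 2 [304.8°–334.3°] cycloidal, h=12: θ=330.2° here. β=25.4, B=29.5. 12·(0.8610 − sin(2π·0.8610)/(2π)) = 11.7960 → s = 36.7960

36.7960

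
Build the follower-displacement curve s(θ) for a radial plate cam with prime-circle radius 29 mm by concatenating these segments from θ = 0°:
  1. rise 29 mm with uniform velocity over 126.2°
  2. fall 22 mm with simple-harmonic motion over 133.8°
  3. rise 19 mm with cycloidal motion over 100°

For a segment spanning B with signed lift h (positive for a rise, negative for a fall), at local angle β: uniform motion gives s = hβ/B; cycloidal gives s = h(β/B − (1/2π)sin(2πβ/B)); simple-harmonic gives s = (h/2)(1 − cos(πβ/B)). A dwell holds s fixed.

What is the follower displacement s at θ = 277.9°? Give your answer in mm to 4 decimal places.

seg 1 [0°–126.2°] uniform, h=29: full span → s += 29 → s = 29.0000
seg 2 [126.2°–260°] simple-harmonic, h=-22: full span → s += -22 → s = 7.0000
seg 3 [260°–360°] cycloidal, h=19: θ=277.9° here. β=17.9, B=100. 19·(0.1790 − sin(2π·0.1790)/(2π)) = 0.6730 → s = 7.6730

7.6730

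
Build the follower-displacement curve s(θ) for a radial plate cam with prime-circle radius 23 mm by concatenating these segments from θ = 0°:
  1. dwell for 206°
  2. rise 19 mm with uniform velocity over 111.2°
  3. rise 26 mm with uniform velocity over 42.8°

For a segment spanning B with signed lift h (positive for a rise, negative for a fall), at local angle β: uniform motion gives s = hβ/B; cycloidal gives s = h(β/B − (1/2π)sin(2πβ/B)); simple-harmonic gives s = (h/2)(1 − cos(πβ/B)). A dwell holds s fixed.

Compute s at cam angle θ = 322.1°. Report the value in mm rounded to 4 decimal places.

seg 1 [0°–206°] dwell: s stays 0.0000
seg 2 [206°–317.2°] uniform, h=19: full span → s += 19 → s = 19.0000
seg 3 [317.2°–360°] uniform, h=26: θ=322.1° here. β=4.9, B=42.8. 26·4.9/42.8 = 2.9766 → s = 21.9766

21.9766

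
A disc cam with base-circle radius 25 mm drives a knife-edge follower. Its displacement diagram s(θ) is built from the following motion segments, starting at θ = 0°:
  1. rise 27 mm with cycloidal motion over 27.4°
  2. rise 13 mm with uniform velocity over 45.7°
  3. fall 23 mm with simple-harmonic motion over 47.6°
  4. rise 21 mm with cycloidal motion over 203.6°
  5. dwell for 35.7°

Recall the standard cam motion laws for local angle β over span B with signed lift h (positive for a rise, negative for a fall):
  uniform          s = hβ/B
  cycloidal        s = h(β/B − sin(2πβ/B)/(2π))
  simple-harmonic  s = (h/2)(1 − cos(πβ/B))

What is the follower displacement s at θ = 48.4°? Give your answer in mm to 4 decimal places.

seg 1 [0°–27.4°] cycloidal, h=27: full span → s += 27 → s = 27.0000
seg 2 [27.4°–73.1°] uniform, h=13: θ=48.4° here. β=21, B=45.7. 13·21/45.7 = 5.9737 → s = 32.9737

32.9737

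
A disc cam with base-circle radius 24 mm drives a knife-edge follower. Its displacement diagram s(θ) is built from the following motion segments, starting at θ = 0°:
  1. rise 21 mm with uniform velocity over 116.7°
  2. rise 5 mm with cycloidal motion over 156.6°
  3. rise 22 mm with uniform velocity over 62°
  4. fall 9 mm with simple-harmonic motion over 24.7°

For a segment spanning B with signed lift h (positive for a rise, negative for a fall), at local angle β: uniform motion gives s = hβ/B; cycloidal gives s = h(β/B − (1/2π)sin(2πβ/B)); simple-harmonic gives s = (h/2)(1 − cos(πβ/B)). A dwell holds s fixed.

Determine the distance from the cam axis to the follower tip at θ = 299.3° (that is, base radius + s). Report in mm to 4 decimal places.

seg 1 [0°–116.7°] uniform, h=21: full span → s += 21 → s = 21.0000
seg 2 [116.7°–273.3°] cycloidal, h=5: full span → s += 5 → s = 26.0000
seg 3 [273.3°–335.3°] uniform, h=22: θ=299.3° here. β=26, B=62. 22·26/62 = 9.2258 → s = 35.2258
radial distance = base radius + s = 24 + 35.2258 = 59.2258

59.2258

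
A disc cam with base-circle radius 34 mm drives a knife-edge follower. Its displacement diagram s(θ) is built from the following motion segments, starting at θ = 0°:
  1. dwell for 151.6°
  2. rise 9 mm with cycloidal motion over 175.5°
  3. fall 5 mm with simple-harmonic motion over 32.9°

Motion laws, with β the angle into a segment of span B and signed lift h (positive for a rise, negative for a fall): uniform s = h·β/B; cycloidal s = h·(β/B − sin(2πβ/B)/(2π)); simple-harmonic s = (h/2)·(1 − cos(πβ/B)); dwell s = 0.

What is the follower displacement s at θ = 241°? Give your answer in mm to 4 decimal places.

seg 1 [0°–151.6°] dwell: s stays 0.0000
seg 2 [151.6°–327.1°] cycloidal, h=9: θ=241° here. β=89.4, B=175.5. 9·(0.5094 − sin(2π·0.5094)/(2π)) = 4.6692 → s = 4.6692

4.6692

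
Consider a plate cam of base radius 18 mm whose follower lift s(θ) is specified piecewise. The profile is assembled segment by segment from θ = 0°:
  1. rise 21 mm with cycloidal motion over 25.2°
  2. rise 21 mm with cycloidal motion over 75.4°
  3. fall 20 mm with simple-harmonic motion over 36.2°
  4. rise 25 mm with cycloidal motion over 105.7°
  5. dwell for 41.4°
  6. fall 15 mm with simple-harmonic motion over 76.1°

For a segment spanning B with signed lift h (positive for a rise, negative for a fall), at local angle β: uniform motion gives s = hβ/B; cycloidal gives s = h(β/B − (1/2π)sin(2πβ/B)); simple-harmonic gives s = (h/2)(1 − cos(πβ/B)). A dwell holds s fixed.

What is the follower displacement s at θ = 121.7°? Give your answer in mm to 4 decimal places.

seg 1 [0°–25.2°] cycloidal, h=21: full span → s += 21 → s = 21.0000
seg 2 [25.2°–100.6°] cycloidal, h=21: full span → s += 21 → s = 42.0000
seg 3 [100.6°–136.8°] simple-harmonic, h=-20: θ=121.7° here. β=21.1, B=36.2. -20/2·(1 − cos(π·0.5829)) = -12.5742 → s = 29.4258

29.4258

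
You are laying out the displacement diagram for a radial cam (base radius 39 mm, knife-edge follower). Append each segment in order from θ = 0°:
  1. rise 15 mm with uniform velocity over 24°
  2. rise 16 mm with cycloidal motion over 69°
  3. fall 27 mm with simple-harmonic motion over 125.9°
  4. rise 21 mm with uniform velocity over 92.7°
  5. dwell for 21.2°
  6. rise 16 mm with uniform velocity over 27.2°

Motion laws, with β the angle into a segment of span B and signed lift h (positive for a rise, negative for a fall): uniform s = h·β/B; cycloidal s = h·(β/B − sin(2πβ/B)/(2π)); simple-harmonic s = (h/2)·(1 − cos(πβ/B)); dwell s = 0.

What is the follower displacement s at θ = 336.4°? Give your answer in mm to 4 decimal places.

seg 1 [0°–24°] uniform, h=15: full span → s += 15 → s = 15.0000
seg 2 [24°–93°] cycloidal, h=16: full span → s += 16 → s = 31.0000
seg 3 [93°–218.9°] simple-harmonic, h=-27: full span → s += -27 → s = 4.0000
seg 4 [218.9°–311.6°] uniform, h=21: full span → s += 21 → s = 25.0000
seg 5 [311.6°–332.8°] dwell: s stays 25.0000
seg 6 [332.8°–360°] uniform, h=16: θ=336.4° here. β=3.6, B=27.2. 16·3.6/27.2 = 2.1176 → s = 27.1176

27.1176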